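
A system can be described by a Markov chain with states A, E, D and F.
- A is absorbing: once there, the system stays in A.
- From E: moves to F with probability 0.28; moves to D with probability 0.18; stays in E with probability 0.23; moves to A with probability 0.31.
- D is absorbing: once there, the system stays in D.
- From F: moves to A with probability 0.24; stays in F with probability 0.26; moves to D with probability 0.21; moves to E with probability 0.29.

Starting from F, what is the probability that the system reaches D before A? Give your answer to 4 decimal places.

Let h(s) be the probability of absorption at D starting from transient state s. Then h(D) = 1 and h(A) = 0. By first-step analysis:
h(E) = 0.31·0 + 0.23·h(E) + 0.18·1 + 0.28·h(F)
h(F) = 0.24·0 + 0.29·h(E) + 0.21·1 + 0.26·h(F)
Solving: h(E) = 0.3930, h(F) = 0.4378.
Starting from F, the probability is 0.4378.

0.4378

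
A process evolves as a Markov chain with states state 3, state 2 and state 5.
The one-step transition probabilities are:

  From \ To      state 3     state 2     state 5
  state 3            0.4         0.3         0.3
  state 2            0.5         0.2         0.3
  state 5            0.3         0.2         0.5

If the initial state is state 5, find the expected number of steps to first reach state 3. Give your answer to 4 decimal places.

2.9412

Let t(s) be the expected number of steps to first reach state 3 from state s, with t(state 3) = 0. Conditioning on the first step:
t(state 2) = 1 + 0.2·t(state 2) + 0.3·t(state 5)
t(state 5) = 1 + 0.2·t(state 2) + 0.5·t(state 5)
Solving: t(state 2) = 2.3529, t(state 5) = 2.9412.
Expected steps from state 5 to state 3: 2.9412.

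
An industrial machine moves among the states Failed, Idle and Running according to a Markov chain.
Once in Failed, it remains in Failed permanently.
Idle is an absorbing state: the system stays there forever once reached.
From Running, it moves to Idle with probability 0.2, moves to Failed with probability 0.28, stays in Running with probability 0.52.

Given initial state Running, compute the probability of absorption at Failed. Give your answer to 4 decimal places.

0.5833

Let h(s) be the probability of absorption at Failed starting from transient state s. Then h(Failed) = 1 and h(Idle) = 0. By first-step analysis:
h(Running) = 0.28·1 + 0.2·0 + 0.52·h(Running)
Solving: h(Running) = 0.5833.
Starting from Running, the probability is 0.5833.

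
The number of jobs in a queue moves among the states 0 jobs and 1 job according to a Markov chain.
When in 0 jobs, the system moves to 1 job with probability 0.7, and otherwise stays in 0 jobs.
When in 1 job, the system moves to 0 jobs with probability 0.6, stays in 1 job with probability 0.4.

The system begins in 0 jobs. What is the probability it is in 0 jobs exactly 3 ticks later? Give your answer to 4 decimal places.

0.4470

Propagate the distribution vector 3 ticks from 0 jobs.
After 0 ticks: (1.0000, 0.0000)
After 1 tick: (0.3000, 0.7000)
After 2 ticks: (0.5100, 0.4900)
After 3 ticks: (0.4470, 0.5530)
P(in 0 jobs after 3 ticks) = 0.4470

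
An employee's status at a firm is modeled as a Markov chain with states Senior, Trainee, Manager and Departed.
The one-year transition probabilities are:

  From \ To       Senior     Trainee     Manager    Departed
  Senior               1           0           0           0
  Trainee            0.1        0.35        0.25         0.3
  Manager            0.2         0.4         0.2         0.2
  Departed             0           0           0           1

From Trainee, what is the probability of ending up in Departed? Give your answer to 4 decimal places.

Let h(s) be the probability of absorption at Departed starting from transient state s. Then h(Departed) = 1 and h(Senior) = 0. By first-step analysis:
h(Trainee) = 0.1·0 + 0.35·h(Trainee) + 0.25·h(Manager) + 0.3·1
h(Manager) = 0.2·0 + 0.4·h(Trainee) + 0.2·h(Manager) + 0.2·1
Solving: h(Trainee) = 0.6905, h(Manager) = 0.5952.
Starting from Trainee, the probability is 0.6905.

0.6905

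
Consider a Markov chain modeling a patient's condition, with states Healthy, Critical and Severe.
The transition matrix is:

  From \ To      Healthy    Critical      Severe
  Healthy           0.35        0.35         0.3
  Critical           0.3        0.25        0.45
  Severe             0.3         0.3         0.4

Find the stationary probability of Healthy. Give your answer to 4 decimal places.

Let the stationary distribution be π with π = πP and π_1 + π_2 + π_3 = 1.
π_1 = 0.35·π_1 + 0.3·π_2 + 0.3·π_3
π_2 = 0.35·π_1 + 0.25·π_2 + 0.3·π_3
Solving with the normalization constraint gives π = (0.3158, 0.3008, 0.3835).
So the stationary probability of Healthy is 0.3158.

0.3158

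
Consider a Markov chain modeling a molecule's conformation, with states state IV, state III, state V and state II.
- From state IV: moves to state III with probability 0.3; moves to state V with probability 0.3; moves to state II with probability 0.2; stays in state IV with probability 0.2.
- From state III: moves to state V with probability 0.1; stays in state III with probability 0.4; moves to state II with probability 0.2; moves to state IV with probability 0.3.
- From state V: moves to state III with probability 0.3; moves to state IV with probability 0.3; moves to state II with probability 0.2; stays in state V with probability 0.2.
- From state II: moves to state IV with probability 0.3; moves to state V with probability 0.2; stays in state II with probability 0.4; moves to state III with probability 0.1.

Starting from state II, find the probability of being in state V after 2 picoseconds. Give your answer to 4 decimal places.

0.2200

Propagate the distribution vector 2 picoseconds from state II.
After 0 picoseconds: (0.0000, 0.0000, 0.0000, 1.0000)
After 1 picosecond: (0.3000, 0.1000, 0.2000, 0.4000)
After 2 picoseconds: (0.2700, 0.2300, 0.2200, 0.2800)
P(in state V after 2 picoseconds) = 0.2200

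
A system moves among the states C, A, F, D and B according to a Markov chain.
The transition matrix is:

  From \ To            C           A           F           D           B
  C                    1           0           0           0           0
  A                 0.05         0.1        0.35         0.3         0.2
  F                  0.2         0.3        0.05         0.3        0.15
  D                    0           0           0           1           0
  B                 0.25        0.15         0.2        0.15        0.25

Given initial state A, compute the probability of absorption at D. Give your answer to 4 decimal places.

Let h(s) be the probability of absorption at D starting from transient state s. Then h(D) = 1 and h(C) = 0. By first-step analysis:
h(A) = 0.05·0 + 0.1·h(A) + 0.35·h(F) + 0.3·1 + 0.2·h(B)
h(F) = 0.2·0 + 0.3·h(A) + 0.05·h(F) + 0.3·1 + 0.15·h(B)
h(B) = 0.25·0 + 0.15·h(A) + 0.2·h(F) + 0.15·1 + 0.25·h(B)
Solving: h(A) = 0.6813, h(F) = 0.6097, h(B) = 0.4988.
Starting from A, the probability is 0.6813.

0.6813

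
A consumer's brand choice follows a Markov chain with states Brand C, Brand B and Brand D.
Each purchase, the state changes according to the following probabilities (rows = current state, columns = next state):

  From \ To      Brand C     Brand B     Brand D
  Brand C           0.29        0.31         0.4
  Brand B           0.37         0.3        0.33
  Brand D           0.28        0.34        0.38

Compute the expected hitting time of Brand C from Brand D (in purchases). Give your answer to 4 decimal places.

3.2318

Let t(s) be the expected number of purchases to first reach Brand C from state s, with t(Brand C) = 0. Conditioning on the first purchase:
t(Brand B) = 1 + 0.3·t(Brand B) + 0.33·t(Brand D)
t(Brand D) = 1 + 0.34·t(Brand B) + 0.38·t(Brand D)
Solving: t(Brand B) = 2.9521, t(Brand D) = 3.2318.
Expected purchases from Brand D to Brand C: 3.2318.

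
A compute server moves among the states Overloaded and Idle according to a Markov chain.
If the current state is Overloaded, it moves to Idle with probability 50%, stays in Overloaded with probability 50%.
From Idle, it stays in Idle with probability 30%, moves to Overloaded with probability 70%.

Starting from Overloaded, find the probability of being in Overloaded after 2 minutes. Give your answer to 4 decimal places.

Sum over the intermediate state after 1 minute:
P = P(Overloaded→Overloaded)·P(Overloaded→Overloaded) + P(Overloaded→Idle)·P(Idle→Overloaded)
  = 0.5×0.5 + 0.5×0.7
  = 0.2500 + 0.3500 = 0.6000

0.6000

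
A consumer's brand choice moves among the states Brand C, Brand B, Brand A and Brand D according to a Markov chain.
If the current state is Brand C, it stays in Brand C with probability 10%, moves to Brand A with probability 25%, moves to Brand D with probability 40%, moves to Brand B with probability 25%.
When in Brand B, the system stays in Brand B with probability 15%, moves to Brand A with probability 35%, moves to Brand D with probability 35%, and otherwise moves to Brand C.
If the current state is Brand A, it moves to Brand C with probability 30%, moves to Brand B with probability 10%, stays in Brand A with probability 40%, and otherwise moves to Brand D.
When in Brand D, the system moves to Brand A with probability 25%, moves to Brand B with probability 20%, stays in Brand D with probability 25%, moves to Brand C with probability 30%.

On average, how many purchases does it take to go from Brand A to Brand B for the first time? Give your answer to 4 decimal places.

6.1044

Let t(s) be the expected number of purchases to first reach Brand B from state s, with t(Brand B) = 0. Conditioning on the first purchase:
t(Brand C) = 1 + 0.1·t(Brand C) + 0.25·t(Brand A) + 0.4·t(Brand D)
t(Brand A) = 1 + 0.3·t(Brand C) + 0.4·t(Brand A) + 0.2·t(Brand D)
t(Brand D) = 1 + 0.3·t(Brand C) + 0.25·t(Brand A) + 0.25·t(Brand D)
Solving: t(Brand C) = 5.2343, t(Brand A) = 6.1044, t(Brand D) = 5.4618.
Expected purchases from Brand A to Brand B: 6.1044.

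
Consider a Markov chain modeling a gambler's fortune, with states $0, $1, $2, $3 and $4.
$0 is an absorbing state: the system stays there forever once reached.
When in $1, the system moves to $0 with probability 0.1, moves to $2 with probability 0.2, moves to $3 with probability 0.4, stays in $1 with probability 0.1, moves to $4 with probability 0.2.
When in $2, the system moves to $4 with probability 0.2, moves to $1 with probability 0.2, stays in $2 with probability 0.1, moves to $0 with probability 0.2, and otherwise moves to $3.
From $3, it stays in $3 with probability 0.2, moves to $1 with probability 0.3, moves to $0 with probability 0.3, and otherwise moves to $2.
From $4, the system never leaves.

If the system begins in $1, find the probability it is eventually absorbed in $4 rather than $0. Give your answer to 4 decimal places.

Let h(s) be the probability of absorption at $4 starting from transient state s. Then h($4) = 1 and h($0) = 0. By first-step analysis:
h($1) = 0.1·0 + 0.1·h($1) + 0.2·h($2) + 0.4·h($3) + 0.2·1
h($2) = 0.2·0 + 0.2·h($1) + 0.1·h($2) + 0.3·h($3) + 0.2·1
h($3) = 0.3·0 + 0.3·h($1) + 0.2·h($2) + 0.2·h($3)
Solving: h($1) = 0.4286, h($2) = 0.4048, h($3) = 0.2619.
Starting from $1, the probability is 0.4286.

0.4286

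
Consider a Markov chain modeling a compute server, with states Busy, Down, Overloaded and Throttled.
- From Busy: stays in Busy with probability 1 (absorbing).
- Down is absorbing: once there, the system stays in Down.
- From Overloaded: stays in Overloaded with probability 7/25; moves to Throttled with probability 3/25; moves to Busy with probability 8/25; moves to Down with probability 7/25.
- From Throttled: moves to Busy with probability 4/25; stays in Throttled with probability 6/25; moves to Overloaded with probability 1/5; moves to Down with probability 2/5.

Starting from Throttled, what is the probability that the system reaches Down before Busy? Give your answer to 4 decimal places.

Let h(s) be the probability of absorption at Down starting from transient state s. Then h(Down) = 1 and h(Busy) = 0. By first-step analysis:
h(Overloaded) = 0.32·0 + 0.28·1 + 0.28·h(Overloaded) + 0.12·h(Throttled)
h(Throttled) = 0.16·0 + 0.4·1 + 0.2·h(Overloaded) + 0.24·h(Throttled)
Solving: h(Overloaded) = 0.4985, h(Throttled) = 0.6575.
Starting from Throttled, the probability is 0.6575.

0.6575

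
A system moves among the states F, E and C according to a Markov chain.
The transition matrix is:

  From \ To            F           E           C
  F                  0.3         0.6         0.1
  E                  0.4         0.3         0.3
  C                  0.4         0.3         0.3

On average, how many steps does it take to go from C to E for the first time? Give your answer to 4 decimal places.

2.4444

Let t(s) be the expected number of steps to first reach E from state s, with t(E) = 0. Conditioning on the first step:
t(F) = 1 + 0.3·t(F) + 0.1·t(C)
t(C) = 1 + 0.4·t(F) + 0.3·t(C)
Solving: t(F) = 1.7778, t(C) = 2.4444.
Expected steps from C to E: 2.4444.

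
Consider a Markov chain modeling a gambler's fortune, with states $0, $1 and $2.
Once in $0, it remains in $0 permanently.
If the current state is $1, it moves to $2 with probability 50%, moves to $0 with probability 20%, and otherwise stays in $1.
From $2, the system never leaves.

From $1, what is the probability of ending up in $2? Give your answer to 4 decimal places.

Let h(s) be the probability of absorption at $2 starting from transient state s. Then h($2) = 1 and h($0) = 0. By first-step analysis:
h($1) = 0.2·0 + 0.3·h($1) + 0.5·1
Solving: h($1) = 0.7143.
Starting from $1, the probability is 0.7143.

0.7143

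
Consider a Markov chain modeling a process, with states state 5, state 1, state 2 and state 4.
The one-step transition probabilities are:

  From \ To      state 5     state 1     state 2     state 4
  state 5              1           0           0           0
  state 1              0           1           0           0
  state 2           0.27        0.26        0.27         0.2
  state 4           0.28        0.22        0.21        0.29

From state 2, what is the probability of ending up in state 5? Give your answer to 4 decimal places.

Let h(s) be the probability of absorption at state 5 starting from transient state s. Then h(state 5) = 1 and h(state 1) = 0. By first-step analysis:
h(state 2) = 0.27·1 + 0.26·0 + 0.27·h(state 2) + 0.2·h(state 4)
h(state 4) = 0.28·1 + 0.22·0 + 0.21·h(state 2) + 0.29·h(state 4)
Solving: h(state 2) = 0.5201, h(state 4) = 0.5482.
Starting from state 2, the probability is 0.5201.

0.5201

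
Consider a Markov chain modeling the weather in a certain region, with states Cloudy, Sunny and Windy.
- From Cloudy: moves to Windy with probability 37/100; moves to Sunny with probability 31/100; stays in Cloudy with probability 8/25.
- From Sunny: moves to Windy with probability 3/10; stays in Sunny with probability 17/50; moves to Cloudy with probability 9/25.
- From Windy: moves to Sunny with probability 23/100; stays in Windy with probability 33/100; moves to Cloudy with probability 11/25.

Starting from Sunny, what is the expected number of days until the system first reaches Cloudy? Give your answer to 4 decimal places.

2.5991

Let t(s) be the expected number of days to first reach Cloudy from state s, with t(Cloudy) = 0. Conditioning on the first day:
t(Sunny) = 1 + 0.34·t(Sunny) + 0.3·t(Windy)
t(Windy) = 1 + 0.23·t(Sunny) + 0.33·t(Windy)
Solving: t(Sunny) = 2.5991, t(Windy) = 2.3848.
Expected days from Sunny to Cloudy: 2.5991.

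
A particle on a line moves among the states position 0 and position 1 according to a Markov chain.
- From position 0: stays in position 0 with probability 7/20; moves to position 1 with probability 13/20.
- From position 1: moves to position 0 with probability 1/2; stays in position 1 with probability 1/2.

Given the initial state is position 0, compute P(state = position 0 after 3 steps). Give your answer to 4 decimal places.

0.4329

Propagate the distribution vector 3 steps from position 0.
After 0 steps: (1.0000, 0.0000)
After 1 step: (0.3500, 0.6500)
After 2 steps: (0.4475, 0.5525)
After 3 steps: (0.4329, 0.5671)
P(in position 0 after 3 steps) = 0.4329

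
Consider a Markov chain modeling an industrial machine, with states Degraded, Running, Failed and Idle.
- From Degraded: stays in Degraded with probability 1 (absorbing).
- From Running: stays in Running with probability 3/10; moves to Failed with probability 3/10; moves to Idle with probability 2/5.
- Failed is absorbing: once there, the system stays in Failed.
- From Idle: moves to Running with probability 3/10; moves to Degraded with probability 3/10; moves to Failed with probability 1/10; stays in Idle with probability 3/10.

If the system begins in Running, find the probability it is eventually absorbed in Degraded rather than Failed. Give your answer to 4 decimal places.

Let h(s) be the probability of absorption at Degraded starting from transient state s. Then h(Degraded) = 1 and h(Failed) = 0. By first-step analysis:
h(Running) = 0.3·h(Running) + 0.3·0 + 0.4·h(Idle)
h(Idle) = 0.3·1 + 0.3·h(Running) + 0.1·0 + 0.3·h(Idle)
Solving: h(Running) = 0.3243, h(Idle) = 0.5676.
Starting from Running, the probability is 0.3243.

0.3243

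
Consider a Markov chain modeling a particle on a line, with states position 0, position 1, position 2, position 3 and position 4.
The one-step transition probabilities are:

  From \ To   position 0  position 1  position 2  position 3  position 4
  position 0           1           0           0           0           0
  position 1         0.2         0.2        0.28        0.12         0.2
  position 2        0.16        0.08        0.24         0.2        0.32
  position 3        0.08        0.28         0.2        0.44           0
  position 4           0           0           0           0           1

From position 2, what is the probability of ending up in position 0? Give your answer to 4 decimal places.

0.3957

Let h(s) be the probability of absorption at position 0 starting from transient state s. Then h(position 0) = 1 and h(position 4) = 0. By first-step analysis:
h(position 1) = 0.2·1 + 0.2·h(position 1) + 0.28·h(position 2) + 0.12·h(position 3) + 0.2·0
h(position 2) = 0.16·1 + 0.08·h(position 1) + 0.24·h(position 2) + 0.2·h(position 3) + 0.32·0
h(position 3) = 0.08·1 + 0.28·h(position 1) + 0.2·h(position 2) + 0.44·h(position 3)
Solving: h(position 1) = 0.4661, h(position 2) = 0.3957, h(position 3) = 0.5172.
Starting from position 2, the probability is 0.3957.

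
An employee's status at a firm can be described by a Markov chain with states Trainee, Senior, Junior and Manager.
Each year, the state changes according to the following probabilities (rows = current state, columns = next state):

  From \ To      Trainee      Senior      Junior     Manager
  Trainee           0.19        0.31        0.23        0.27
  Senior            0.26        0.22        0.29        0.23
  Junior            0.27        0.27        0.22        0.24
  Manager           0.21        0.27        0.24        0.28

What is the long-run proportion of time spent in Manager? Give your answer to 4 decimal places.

0.2545

Let the stationary distribution be π with π = πP and π_1 + π_2 + π_3 + π_4 = 1.
π_1 = 0.19·π_1 + 0.26·π_2 + 0.27·π_3 + 0.21·π_4
π_2 = 0.31·π_1 + 0.22·π_2 + 0.27·π_3 + 0.27·π_4
π_3 = 0.23·π_1 + 0.29·π_2 + 0.22·π_3 + 0.24·π_4
Solving with the normalization constraint gives π = (0.2334, 0.2660, 0.2460, 0.2545).
So the stationary probability of Manager is 0.2545.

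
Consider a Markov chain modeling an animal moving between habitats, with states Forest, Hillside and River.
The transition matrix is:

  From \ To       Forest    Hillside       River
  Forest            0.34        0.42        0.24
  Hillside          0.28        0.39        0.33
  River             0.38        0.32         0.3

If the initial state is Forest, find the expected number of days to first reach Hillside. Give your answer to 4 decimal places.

2.5351

Let t(s) be the expected number of days to first reach Hillside from state s, with t(Hillside) = 0. Conditioning on the first day:
t(Forest) = 1 + 0.34·t(Forest) + 0.24·t(River)
t(River) = 1 + 0.38·t(Forest) + 0.3·t(River)
Solving: t(Forest) = 2.5351, t(River) = 2.8047.
Expected days from Forest to Hillside: 2.5351.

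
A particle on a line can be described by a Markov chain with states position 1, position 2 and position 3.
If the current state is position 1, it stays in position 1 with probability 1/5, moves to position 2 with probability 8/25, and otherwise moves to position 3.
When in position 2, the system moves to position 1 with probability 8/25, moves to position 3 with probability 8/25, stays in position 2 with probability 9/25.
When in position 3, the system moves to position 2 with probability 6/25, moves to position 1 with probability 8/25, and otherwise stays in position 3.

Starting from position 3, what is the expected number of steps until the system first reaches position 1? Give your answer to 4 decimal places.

Let t(s) be the expected number of steps to first reach position 1 from state s, with t(position 1) = 0. Conditioning on the first step:
t(position 2) = 1 + 0.36·t(position 2) + 0.32·t(position 3)
t(position 3) = 1 + 0.24·t(position 2) + 0.44·t(position 3)
Solving: t(position 2) = 3.1250, t(position 3) = 3.1250.
Expected steps from position 3 to position 1: 3.1250.

3.1250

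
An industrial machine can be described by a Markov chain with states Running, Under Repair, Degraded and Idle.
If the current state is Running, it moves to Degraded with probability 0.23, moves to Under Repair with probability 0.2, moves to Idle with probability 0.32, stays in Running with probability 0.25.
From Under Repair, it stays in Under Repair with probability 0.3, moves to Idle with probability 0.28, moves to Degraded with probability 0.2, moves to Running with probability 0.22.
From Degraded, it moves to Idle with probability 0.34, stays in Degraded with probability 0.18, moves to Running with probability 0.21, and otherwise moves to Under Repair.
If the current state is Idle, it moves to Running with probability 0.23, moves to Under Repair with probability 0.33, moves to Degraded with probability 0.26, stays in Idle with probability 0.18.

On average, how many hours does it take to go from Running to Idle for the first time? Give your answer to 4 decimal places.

Let t(s) be the expected number of hours to first reach Idle from state s, with t(Idle) = 0. Conditioning on the first hour:
t(Running) = 1 + 0.25·t(Running) + 0.2·t(Under Repair) + 0.23·t(Degraded)
t(Under Repair) = 1 + 0.22·t(Running) + 0.3·t(Under Repair) + 0.2·t(Degraded)
t(Degraded) = 1 + 0.21·t(Running) + 0.27·t(Under Repair) + 0.18·t(Degraded)
Solving: t(Running) = 3.1777, t(Under Repair) = 3.3206, t(Degraded) = 3.1267.
Expected hours from Running to Idle: 3.1777.

3.1777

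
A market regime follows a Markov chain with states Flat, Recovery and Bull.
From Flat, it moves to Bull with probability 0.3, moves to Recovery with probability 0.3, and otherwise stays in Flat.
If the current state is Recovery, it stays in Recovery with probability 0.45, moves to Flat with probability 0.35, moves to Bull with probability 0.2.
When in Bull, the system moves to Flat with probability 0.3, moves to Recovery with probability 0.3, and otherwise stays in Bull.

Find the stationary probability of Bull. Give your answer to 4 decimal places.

Let the stationary distribution be π with π = πP and π_1 + π_2 + π_3 = 1.
π_1 = 0.4·π_1 + 0.35·π_2 + 0.3·π_3
π_2 = 0.3·π_1 + 0.45·π_2 + 0.3·π_3
Solving with the normalization constraint gives π = (0.3529, 0.3529, 0.2941).
So the stationary probability of Bull is 0.2941.

0.2941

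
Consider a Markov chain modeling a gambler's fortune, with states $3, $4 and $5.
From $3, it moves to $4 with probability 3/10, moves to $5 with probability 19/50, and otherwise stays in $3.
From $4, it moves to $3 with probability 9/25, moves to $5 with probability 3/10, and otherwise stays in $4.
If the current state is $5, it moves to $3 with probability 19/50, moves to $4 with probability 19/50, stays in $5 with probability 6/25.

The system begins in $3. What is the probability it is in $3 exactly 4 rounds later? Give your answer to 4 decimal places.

0.3521

Propagate the distribution vector 4 rounds from $3.
After 0 rounds: (1.0000, 0.0000, 0.0000)
After 1 round: (0.3200, 0.3000, 0.3800)
After 2 rounds: (0.3548, 0.3424, 0.3028)
After 3 rounds: (0.3519, 0.3379, 0.3102)
After 4 rounds: (0.3521, 0.3383, 0.3095)
P(in $3 after 4 rounds) = 0.3521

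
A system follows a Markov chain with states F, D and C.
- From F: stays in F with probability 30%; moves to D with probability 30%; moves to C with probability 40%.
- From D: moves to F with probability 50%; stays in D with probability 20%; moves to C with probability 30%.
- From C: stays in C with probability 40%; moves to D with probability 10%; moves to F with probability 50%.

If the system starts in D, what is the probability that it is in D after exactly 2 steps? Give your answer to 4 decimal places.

0.2200

Sum over the intermediate state after 1 step:
P = P(D→F)·P(F→D) + P(D→D)·P(D→D) + P(D→C)·P(C→D)
  = 0.5×0.3 + 0.2×0.2 + 0.3×0.1
  = 0.1500 + 0.0400 + 0.0300 = 0.2200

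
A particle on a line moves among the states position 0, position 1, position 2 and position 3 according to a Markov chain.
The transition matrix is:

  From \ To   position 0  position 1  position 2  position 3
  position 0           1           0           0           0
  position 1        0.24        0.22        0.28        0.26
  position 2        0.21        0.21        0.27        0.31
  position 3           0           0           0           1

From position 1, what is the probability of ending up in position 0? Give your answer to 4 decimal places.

Let h(s) be the probability of absorption at position 0 starting from transient state s. Then h(position 0) = 1 and h(position 3) = 0. By first-step analysis:
h(position 1) = 0.24·1 + 0.22·h(position 1) + 0.28·h(position 2) + 0.26·0
h(position 2) = 0.21·1 + 0.21·h(position 1) + 0.27·h(position 2) + 0.31·0
Solving: h(position 1) = 0.4583, h(position 2) = 0.4195.
Starting from position 1, the probability is 0.4583.

0.4583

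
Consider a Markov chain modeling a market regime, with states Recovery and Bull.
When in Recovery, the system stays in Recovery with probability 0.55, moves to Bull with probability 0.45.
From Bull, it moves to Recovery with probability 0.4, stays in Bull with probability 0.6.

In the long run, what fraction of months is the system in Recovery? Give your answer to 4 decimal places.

Let the stationary distribution be π with π = πP and π_1 + π_2 = 1.
π_1 = 0.55·π_1 + 0.4·π_2
Solving with the normalization constraint gives π = (0.4706, 0.5294).
So the stationary probability of Recovery is 0.4706.

0.4706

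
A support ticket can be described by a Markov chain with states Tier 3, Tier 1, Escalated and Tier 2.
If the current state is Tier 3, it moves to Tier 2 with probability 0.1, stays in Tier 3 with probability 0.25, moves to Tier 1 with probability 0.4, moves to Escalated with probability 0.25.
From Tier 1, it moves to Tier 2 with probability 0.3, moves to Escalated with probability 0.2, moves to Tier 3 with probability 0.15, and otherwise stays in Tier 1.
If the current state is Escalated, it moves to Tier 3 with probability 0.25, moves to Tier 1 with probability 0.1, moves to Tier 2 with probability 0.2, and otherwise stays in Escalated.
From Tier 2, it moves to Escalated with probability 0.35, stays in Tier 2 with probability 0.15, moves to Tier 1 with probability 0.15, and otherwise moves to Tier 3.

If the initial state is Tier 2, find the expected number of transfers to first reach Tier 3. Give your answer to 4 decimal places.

Let t(s) be the expected number of transfers to first reach Tier 3 from state s, with t(Tier 3) = 0. Conditioning on the first transfer:
t(Tier 1) = 1 + 0.35·t(Tier 1) + 0.2·t(Escalated) + 0.3·t(Tier 2)
t(Escalated) = 1 + 0.1·t(Tier 1) + 0.45·t(Escalated) + 0.2·t(Tier 2)
t(Tier 2) = 1 + 0.15·t(Tier 1) + 0.35·t(Escalated) + 0.15·t(Tier 2)
Solving: t(Tier 1) = 4.3848, t(Escalated) = 3.9101, t(Tier 2) = 3.5603.
Expected transfers from Tier 2 to Tier 3: 3.5603.

3.5603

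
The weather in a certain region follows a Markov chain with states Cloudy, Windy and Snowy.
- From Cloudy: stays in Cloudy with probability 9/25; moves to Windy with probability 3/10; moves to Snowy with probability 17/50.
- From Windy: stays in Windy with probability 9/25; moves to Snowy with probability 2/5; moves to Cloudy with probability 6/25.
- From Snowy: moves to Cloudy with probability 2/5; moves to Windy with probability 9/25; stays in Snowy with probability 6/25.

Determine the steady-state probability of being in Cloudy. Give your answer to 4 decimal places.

Let the stationary distribution be π with π = πP and π_1 + π_2 + π_3 = 1.
π_1 = 0.36·π_1 + 0.24·π_2 + 0.4·π_3
π_2 = 0.3·π_1 + 0.36·π_2 + 0.36·π_3
Solving with the normalization constraint gives π = (0.3323, 0.3401, 0.3276).
So the stationary probability of Cloudy is 0.3323.

0.3323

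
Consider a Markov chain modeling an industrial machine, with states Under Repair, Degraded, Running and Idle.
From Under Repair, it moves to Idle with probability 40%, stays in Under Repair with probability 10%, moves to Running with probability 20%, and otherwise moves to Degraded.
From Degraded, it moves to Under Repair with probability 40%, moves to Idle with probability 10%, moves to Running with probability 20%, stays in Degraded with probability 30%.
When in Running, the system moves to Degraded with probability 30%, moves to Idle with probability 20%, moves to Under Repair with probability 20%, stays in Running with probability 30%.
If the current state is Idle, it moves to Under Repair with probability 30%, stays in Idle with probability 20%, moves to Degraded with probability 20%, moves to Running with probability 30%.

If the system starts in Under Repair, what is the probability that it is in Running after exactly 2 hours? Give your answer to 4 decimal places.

0.2600

Propagate the distribution vector 2 hours from Under Repair.
After 0 hours: (1.0000, 0.0000, 0.0000, 0.0000)
After 1 hour: (0.1000, 0.3000, 0.2000, 0.4000)
After 2 hours: (0.2900, 0.2600, 0.2600, 0.1900)
P(in Running after 2 hours) = 0.2600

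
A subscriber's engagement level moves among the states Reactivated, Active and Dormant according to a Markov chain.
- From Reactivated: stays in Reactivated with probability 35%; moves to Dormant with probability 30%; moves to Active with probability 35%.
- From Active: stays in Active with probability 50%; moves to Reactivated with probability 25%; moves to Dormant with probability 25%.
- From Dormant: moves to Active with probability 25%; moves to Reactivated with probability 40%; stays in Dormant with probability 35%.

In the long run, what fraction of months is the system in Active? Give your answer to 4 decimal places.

Let the stationary distribution be π with π = πP and π_1 + π_2 + π_3 = 1.
π_1 = 0.35·π_1 + 0.25·π_2 + 0.4·π_3
π_2 = 0.35·π_1 + 0.5·π_2 + 0.25·π_3
Solving with the normalization constraint gives π = (0.3271, 0.3769, 0.2960).
So the stationary probability of Active is 0.3769.

0.3769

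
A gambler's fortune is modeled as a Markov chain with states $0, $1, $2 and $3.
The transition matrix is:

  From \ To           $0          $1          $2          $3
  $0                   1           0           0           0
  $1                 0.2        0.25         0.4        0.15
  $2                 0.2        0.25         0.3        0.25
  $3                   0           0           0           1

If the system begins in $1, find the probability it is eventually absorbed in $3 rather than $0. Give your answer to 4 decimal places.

Let h(s) be the probability of absorption at $3 starting from transient state s. Then h($3) = 1 and h($0) = 0. By first-step analysis:
h($1) = 0.2·0 + 0.25·h($1) + 0.4·h($2) + 0.15·1
h($2) = 0.2·0 + 0.25·h($1) + 0.3·h($2) + 0.25·1
Solving: h($1) = 0.4824, h($2) = 0.5294.
Starting from $1, the probability is 0.4824.

0.4824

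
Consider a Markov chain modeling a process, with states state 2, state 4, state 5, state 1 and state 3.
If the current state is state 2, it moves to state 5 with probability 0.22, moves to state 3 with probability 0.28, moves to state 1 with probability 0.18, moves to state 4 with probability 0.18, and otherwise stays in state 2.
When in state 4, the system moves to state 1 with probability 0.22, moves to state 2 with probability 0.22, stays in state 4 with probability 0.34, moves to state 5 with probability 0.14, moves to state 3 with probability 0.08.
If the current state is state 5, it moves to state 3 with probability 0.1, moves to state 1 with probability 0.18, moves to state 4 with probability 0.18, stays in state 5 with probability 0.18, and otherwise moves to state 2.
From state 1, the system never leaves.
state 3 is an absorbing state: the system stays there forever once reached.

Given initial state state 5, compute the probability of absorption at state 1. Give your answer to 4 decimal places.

Let h(s) be the probability of absorption at state 1 starting from transient state s. Then h(state 1) = 1 and h(state 3) = 0. By first-step analysis:
h(state 2) = 0.14·h(state 2) + 0.18·h(state 4) + 0.22·h(state 5) + 0.18·1 + 0.28·0
h(state 4) = 0.22·h(state 2) + 0.34·h(state 4) + 0.14·h(state 5) + 0.22·1 + 0.08·0
h(state 5) = 0.36·h(state 2) + 0.18·h(state 4) + 0.18·h(state 5) + 0.18·1 + 0.1·0
Solving: h(state 2) = 0.4828, h(state 4) = 0.6144, h(state 5) = 0.5663.
Starting from state 5, the probability is 0.5663.

0.5663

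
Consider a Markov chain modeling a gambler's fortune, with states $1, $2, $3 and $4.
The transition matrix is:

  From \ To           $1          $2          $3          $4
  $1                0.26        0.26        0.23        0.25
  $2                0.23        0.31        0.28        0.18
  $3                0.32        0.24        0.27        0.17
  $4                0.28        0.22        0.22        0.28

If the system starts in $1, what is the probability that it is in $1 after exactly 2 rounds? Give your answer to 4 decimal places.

Propagate the distribution vector 2 rounds from $1.
After 0 rounds: (1.0000, 0.0000, 0.0000, 0.0000)
After 1 round: (0.2600, 0.2600, 0.2300, 0.2500)
After 2 rounds: (0.2710, 0.2584, 0.2497, 0.2209)
P(in $1 after 2 rounds) = 0.2710

0.2710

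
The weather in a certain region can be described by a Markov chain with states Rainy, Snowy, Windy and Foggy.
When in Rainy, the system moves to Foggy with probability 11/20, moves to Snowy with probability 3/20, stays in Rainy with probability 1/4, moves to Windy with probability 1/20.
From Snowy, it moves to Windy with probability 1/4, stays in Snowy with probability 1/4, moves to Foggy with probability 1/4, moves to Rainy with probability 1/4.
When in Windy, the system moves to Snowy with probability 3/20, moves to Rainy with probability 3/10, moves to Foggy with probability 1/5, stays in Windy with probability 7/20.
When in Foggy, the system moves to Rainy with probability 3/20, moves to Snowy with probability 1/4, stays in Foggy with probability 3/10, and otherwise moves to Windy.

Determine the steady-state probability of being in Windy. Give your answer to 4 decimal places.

0.2446

Let the stationary distribution be π with π = πP and π_1 + π_2 + π_3 + π_4 = 1.
π_1 = 0.25·π_1 + 0.25·π_2 + 0.3·π_3 + 0.15·π_4
π_2 = 0.15·π_1 + 0.25·π_2 + 0.15·π_3 + 0.25·π_4
π_3 = 0.05·π_1 + 0.25·π_2 + 0.35·π_3 + 0.3·π_4
Solving with the normalization constraint gives π = (0.2299, 0.2025, 0.2446, 0.3229).
So the stationary probability of Windy is 0.2446.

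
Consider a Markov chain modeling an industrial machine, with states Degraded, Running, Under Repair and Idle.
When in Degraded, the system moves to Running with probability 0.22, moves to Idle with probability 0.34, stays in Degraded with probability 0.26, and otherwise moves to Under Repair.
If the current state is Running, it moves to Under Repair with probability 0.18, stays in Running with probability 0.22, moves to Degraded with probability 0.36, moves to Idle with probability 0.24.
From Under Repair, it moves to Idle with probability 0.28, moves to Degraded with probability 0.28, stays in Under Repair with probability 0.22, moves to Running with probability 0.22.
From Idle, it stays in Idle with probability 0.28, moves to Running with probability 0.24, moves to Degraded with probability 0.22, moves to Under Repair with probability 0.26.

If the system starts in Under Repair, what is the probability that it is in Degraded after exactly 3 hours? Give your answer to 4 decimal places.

Propagate the distribution vector 3 hours from Under Repair.
After 0 hours: (0.0000, 0.0000, 1.0000, 0.0000)
After 1 hour: (0.2800, 0.2200, 0.2200, 0.2800)
After 2 hours: (0.2752, 0.2256, 0.2112, 0.2880)
After 3 hours: (0.2753, 0.2258, 0.2115, 0.2875)
P(in Degraded after 3 hours) = 0.2753

0.2753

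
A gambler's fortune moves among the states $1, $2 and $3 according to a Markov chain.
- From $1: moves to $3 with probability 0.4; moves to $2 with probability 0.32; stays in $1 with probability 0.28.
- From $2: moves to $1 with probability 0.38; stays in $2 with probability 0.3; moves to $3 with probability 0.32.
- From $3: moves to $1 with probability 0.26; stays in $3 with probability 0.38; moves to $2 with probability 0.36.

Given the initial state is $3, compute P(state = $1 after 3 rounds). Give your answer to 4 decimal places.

Propagate the distribution vector 3 rounds from $3.
After 0 rounds: (0.0000, 0.0000, 1.0000)
After 1 round: (0.2600, 0.3600, 0.3800)
After 2 rounds: (0.3084, 0.3280, 0.3636)
After 3 rounds: (0.3055, 0.3280, 0.3665)
P(in $1 after 3 rounds) = 0.3055

0.3055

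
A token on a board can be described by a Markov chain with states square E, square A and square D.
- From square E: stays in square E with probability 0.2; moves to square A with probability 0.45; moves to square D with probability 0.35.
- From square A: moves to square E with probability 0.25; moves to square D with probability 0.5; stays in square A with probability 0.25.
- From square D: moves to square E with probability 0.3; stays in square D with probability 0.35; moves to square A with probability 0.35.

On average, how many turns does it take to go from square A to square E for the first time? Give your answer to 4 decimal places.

Let t(s) be the expected number of turns to first reach square E from state s, with t(square E) = 0. Conditioning on the first turn:
t(square A) = 1 + 0.25·t(square A) + 0.5·t(square D)
t(square D) = 1 + 0.35·t(square A) + 0.35·t(square D)
Solving: t(square A) = 3.6800, t(square D) = 3.5200.
Expected turns from square A to square E: 3.6800.

3.6800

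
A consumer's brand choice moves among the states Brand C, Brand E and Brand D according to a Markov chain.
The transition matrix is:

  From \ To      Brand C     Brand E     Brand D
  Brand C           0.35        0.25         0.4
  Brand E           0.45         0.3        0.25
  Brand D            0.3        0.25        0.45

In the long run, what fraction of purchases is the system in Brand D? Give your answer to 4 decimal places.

Let the stationary distribution be π with π = πP and π_1 + π_2 + π_3 = 1.
π_1 = 0.35·π_1 + 0.45·π_2 + 0.3·π_3
π_2 = 0.25·π_1 + 0.3·π_2 + 0.25·π_3
Solving with the normalization constraint gives π = (0.3573, 0.2632, 0.3795).
So the stationary probability of Brand D is 0.3795.

0.3795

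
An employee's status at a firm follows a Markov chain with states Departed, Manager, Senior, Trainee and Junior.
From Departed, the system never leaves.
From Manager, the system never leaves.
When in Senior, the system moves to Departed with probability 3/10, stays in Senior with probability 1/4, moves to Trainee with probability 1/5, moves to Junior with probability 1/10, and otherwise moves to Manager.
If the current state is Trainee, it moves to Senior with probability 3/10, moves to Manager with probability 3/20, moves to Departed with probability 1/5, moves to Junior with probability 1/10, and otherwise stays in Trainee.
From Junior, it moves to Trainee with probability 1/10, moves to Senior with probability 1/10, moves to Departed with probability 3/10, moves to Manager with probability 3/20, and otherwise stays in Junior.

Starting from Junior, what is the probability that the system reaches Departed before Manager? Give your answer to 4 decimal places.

0.6563

Let h(s) be the probability of absorption at Departed starting from transient state s. Then h(Departed) = 1 and h(Manager) = 0. By first-step analysis:
h(Senior) = 0.3·1 + 0.15·0 + 0.25·h(Senior) + 0.2·h(Trainee) + 0.1·h(Junior)
h(Trainee) = 0.2·1 + 0.15·0 + 0.3·h(Senior) + 0.25·h(Trainee) + 0.1·h(Junior)
h(Junior) = 0.3·1 + 0.15·0 + 0.1·h(Senior) + 0.1·h(Trainee) + 0.35·h(Junior)
Solving: h(Senior) = 0.6514, h(Trainee) = 0.6148, h(Junior) = 0.6563.
Starting from Junior, the probability is 0.6563.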